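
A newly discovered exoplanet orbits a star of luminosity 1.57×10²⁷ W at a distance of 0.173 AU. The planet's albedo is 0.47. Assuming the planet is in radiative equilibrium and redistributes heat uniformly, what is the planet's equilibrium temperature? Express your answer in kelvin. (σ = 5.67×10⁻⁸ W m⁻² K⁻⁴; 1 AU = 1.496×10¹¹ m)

T_eq ≈ 813 K

d = 0.173 AU = 2.59×10¹⁰ m.
Flux: S = L/(4πd²) = 1.57×10²⁷/(4π×(2.59×10¹⁰)²) = 1.87×10⁵ W m⁻².
Energy balance: absorbed = emitted ⇒ πR²·S(1−A) = 4πR²·σT_eq⁴, so T_eq⁴ = S(1−A)/(4σ).
T_eq = [1.87×10⁵ × 0.53 / (4 × 5.67×10⁻⁸)]^(1/4) = (4.36×10¹¹)^(1/4) = 813 K.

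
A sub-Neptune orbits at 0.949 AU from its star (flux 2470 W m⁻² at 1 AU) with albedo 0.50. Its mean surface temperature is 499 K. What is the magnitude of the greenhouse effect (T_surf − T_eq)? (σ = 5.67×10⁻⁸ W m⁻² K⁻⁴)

ΔT ≈ 220.1 K

S = 2470/0.949² = 2743 W m⁻².
T_eq = [S(1−A)/(4σ)]^(1/4) = [2743×0.50/(4×5.67×10⁻⁸)]^(1/4) = 278.9 K.
ΔT = T_surf − T_eq = 499 − 278.9.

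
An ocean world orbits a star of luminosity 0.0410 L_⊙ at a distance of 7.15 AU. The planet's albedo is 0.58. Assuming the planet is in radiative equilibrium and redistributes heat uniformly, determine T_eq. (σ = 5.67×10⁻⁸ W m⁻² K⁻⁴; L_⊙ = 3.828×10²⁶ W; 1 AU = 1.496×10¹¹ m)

T_eq ≈ 37.7 K

d = 7.15 AU = 1.07×10¹² m.
L = 0.0410 × 3.828×10²⁶ = 1.57×10²⁵ W.
Flux: S = L/(4πd²) = 1.57×10²⁵/(4π×(1.07×10¹²)²) = 1.09 W m⁻².
Energy balance: absorbed = emitted ⇒ πR²·S(1−A) = 4πR²·σT_eq⁴, so T_eq⁴ = S(1−A)/(4σ).
T_eq = [1.09 × 0.42 / (4 × 5.67×10⁻⁸)]^(1/4) = (2.02×10⁶)^(1/4) = 37.7 K.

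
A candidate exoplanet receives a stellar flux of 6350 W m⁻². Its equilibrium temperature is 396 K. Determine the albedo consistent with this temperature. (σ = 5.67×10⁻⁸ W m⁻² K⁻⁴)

A ≈ 0.12

From T_eq⁴ = S(1−A)/(4σ): 1−A = 4σT_eq⁴/S.
1−A = 4 × 5.67×10⁻⁸ × (396)⁴ / 6350 = 0.878.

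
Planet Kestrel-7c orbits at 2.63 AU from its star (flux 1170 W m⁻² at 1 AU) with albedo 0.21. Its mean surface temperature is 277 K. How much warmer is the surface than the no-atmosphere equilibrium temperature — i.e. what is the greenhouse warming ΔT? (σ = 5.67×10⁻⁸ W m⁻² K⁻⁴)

S = 1170/2.63² = 169.2 W m⁻².
T_eq = [S(1−A)/(4σ)]^(1/4) = [169.2×0.79/(4×5.67×10⁻⁸)]^(1/4) = 155.8 K.
ΔT = T_surf − T_eq = 277 − 155.8.

ΔT ≈ 121.2 K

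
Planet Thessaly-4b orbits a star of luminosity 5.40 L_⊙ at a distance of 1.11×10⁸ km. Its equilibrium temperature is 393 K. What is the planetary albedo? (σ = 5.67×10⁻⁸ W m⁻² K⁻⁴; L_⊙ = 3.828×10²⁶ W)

d = 1.11×10⁸ km = 1.11×10¹¹ m.
L = 5.40 × 3.828×10²⁶ = 2.07×10²⁷ W.
Flux: S = L/(4πd²) = 2.07×10²⁷/(4π×(1.11×10¹¹)²) = 1.34×10⁴ W m⁻².
From T_eq⁴ = S(1−A)/(4σ): 1−A = 4σT_eq⁴/S.
1−A = 4 × 5.67×10⁻⁸ × (393)⁴ / 1.34×10⁴ = 0.405.

A ≈ 0.59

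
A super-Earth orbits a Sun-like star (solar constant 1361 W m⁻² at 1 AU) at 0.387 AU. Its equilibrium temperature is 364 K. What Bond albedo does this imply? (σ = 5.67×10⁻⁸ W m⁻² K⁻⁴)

Flux at 0.387 AU: S = 1361/0.387² = 9090 W m⁻².
From T_eq⁴ = S(1−A)/(4σ): 1−A = 4σT_eq⁴/S.
1−A = 4 × 5.67×10⁻⁸ × (364)⁴ / 9090 = 0.438.

A ≈ 0.56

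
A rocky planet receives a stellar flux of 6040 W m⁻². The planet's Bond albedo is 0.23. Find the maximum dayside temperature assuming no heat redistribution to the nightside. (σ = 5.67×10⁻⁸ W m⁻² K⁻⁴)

With no redistribution each surface element balances locally: S(1−A) = σT⁴.
T = [6040 × 0.77 / 5.67×10⁻⁸]^(1/4) = (8.20×10¹⁰)^(1/4) = 535 K.

T_ss ≈ 535 K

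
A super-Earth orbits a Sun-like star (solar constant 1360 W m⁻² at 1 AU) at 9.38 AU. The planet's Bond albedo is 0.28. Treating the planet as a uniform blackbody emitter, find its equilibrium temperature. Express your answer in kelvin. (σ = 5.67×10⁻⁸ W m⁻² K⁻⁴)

T_eq ≈ 83.7 K

Flux at 9.38 AU: S = 1360/9.38² = 15.5 W m⁻².
Energy balance: absorbed = emitted ⇒ πR²·S(1−A) = 4πR²·σT_eq⁴, so T_eq⁴ = S(1−A)/(4σ).
T_eq = [15.5 × 0.72 / (4 × 5.67×10⁻⁸)]^(1/4) = (4.91×10⁷)^(1/4) = 83.7 K.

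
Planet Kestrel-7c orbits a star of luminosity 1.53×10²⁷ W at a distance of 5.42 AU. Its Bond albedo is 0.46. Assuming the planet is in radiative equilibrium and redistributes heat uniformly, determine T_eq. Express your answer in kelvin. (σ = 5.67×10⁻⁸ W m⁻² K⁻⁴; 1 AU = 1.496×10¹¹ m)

T_eq ≈ 145 K

d = 5.42 AU = 8.11×10¹¹ m.
Flux: S = L/(4πd²) = 1.53×10²⁷/(4π×(8.11×10¹¹)²) = 185 W m⁻².
Energy balance: absorbed = emitted ⇒ πR²·S(1−A) = 4πR²·σT_eq⁴, so T_eq⁴ = S(1−A)/(4σ).
T_eq = [185 × 0.54 / (4 × 5.67×10⁻⁸)]^(1/4) = (4.41×10⁸)^(1/4) = 145 K.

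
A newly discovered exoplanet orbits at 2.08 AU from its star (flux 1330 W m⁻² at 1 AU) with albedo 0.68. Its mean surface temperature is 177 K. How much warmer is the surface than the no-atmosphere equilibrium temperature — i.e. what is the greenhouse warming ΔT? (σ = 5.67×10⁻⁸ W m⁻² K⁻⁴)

S = 1330/2.08² = 307.4 W m⁻².
T_eq = [S(1−A)/(4σ)]^(1/4) = [307.4×0.32/(4×5.67×10⁻⁸)]^(1/4) = 144.3 K.
ΔT = T_surf − T_eq = 177 − 144.3.

ΔT ≈ 32.7 K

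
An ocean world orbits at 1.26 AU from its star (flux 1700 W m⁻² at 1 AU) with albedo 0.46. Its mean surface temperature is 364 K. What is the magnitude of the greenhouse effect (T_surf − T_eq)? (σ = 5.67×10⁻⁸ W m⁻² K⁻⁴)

ΔT ≈ 139.3 K

S = 1700/1.26² = 1071 W m⁻².
T_eq = [S(1−A)/(4σ)]^(1/4) = [1071×0.54/(4×5.67×10⁻⁸)]^(1/4) = 224.7 K.
ΔT = T_surf − T_eq = 364 − 224.7.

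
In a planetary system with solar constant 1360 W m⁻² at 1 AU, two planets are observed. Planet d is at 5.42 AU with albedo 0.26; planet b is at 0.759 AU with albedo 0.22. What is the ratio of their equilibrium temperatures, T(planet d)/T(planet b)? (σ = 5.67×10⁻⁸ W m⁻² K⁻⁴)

T₁/T₂ ≈ 0.369

T_eq = [S₀(1−A)/(4σd²)]^(1/4), so T ∝ (1−A)^(1/4) / √d.
T₁ = [1360×0.74/(4×5.67×10⁻⁸×5.42²)]^(1/4) = 110.86 K.
T₂ = [1360×0.78/(4×5.67×10⁻⁸×0.759²)]^(1/4) = 300.18 K.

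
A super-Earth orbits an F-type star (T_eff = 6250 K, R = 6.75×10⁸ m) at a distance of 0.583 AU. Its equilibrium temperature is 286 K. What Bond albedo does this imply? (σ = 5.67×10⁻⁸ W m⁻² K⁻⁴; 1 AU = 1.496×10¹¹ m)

A ≈ 0.71

d = 0.583 AU = 8.72×10¹⁰ m.
L = 4πR_⋆²σT_⋆⁴ = 4π(6.75×10⁸)² × 5.67×10⁻⁸ × (6250)⁴ = 4.95×10²⁶ W.
S = L/(4πd²) = 5180 W m⁻².
From T_eq⁴ = S(1−A)/(4σ): 1−A = 4σT_eq⁴/S.
1−A = 4 × 5.67×10⁻⁸ × (286)⁴ / 5180 = 0.293.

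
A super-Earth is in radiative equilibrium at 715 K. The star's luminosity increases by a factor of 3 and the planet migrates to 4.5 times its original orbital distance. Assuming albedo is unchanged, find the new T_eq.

T_eq ≈ 444 K

T_eq ∝ L^(1/4) · d^(−1/2).
T′ = 715 × 3^(1/4) / 4.5^(1/2) = 444 K.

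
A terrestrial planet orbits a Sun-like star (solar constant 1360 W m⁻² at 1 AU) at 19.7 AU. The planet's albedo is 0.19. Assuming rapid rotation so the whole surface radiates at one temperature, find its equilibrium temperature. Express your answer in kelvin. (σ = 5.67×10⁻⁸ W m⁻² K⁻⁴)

Flux at 19.7 AU: S = 1360/19.7² = 3.50 W m⁻².
Energy balance: absorbed = emitted ⇒ πR²·S(1−A) = 4πR²·σT_eq⁴, so T_eq⁴ = S(1−A)/(4σ).
T_eq = [3.50 × 0.81 / (4 × 5.67×10⁻⁸)]^(1/4) = (1.25×10⁷)^(1/4) = 59.5 K.

T_eq ≈ 59.5 K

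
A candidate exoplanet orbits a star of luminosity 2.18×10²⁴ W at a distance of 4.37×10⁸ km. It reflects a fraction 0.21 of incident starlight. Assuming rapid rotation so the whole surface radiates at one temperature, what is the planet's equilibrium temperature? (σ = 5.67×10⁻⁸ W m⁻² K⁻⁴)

T_eq ≈ 42.2 K

d = 4.37×10⁸ km = 4.37×10¹¹ m.
Flux: S = L/(4πd²) = 2.18×10²⁴/(4π×(4.37×10¹¹)²) = 0.908 W m⁻².
Energy balance: absorbed = emitted ⇒ πR²·S(1−A) = 4πR²·σT_eq⁴, so T_eq⁴ = S(1−A)/(4σ).
T_eq = [0.908 × 0.79 / (4 × 5.67×10⁻⁸)]^(1/4) = (3.16×10⁶)^(1/4) = 42.2 K.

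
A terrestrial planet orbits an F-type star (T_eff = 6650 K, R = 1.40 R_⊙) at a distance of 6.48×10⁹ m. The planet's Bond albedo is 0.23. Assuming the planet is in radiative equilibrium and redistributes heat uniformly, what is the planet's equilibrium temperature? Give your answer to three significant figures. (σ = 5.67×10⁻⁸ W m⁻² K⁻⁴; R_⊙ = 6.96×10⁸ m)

T_eq ≈ 1710 K

R_⋆ = 1.40 × 6.96×10⁸ = 9.74×10⁸ m.
L = 4πR_⋆²σT_⋆⁴ = 4π(9.74×10⁸)² × 5.67×10⁻⁸ × (6650)⁴ = 1.32×10²⁷ W.
S = L/(4πd²) = 2.51×10⁶ W m⁻².
Energy balance: absorbed = emitted ⇒ πR²·S(1−A) = 4πR²·σT_eq⁴, so T_eq⁴ = S(1−A)/(4σ).
T_eq = [2.51×10⁶ × 0.77 / (4 × 5.67×10⁻⁸)]^(1/4) = (8.51×10¹²)^(1/4) = 1710 K.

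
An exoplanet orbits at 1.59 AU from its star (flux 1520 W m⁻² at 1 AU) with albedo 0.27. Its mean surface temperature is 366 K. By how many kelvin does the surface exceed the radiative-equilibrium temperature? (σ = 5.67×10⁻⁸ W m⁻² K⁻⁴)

ΔT ≈ 156.3 K

S = 1520/1.59² = 601.2 W m⁻².
T_eq = [S(1−A)/(4σ)]^(1/4) = [601.2×0.73/(4×5.67×10⁻⁸)]^(1/4) = 209.7 K.
ΔT = T_surf − T_eq = 366 − 209.7.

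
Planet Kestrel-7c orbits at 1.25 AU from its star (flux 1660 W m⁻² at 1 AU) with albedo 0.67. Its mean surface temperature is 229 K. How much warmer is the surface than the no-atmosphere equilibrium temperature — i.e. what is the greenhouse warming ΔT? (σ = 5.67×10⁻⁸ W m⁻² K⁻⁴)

ΔT ≈ 30.7 K

S = 1660/1.25² = 1062 W m⁻².
T_eq = [S(1−A)/(4σ)]^(1/4) = [1062×0.33/(4×5.67×10⁻⁸)]^(1/4) = 198.3 K.
ΔT = T_surf − T_eq = 229 − 198.3.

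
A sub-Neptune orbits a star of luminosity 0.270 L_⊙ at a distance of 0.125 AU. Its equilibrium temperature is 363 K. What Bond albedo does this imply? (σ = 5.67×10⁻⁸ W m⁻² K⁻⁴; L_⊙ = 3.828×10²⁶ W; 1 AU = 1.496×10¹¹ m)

A ≈ 0.83

d = 0.125 AU = 1.87×10¹⁰ m.
L = 0.270 × 3.828×10²⁶ = 1.03×10²⁶ W.
Flux: S = L/(4πd²) = 1.03×10²⁶/(4π×(1.87×10¹⁰)²) = 2.35×10⁴ W m⁻².
From T_eq⁴ = S(1−A)/(4σ): 1−A = 4σT_eq⁴/S.
1−A = 4 × 5.67×10⁻⁸ × (363)⁴ / 2.35×10⁴ = 0.167.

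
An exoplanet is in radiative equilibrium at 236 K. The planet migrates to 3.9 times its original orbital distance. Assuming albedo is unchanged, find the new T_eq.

T_eq ∝ L^(1/4) · d^(−1/2).
T′ = 236 / 3.9^(1/2) = 120 K.

T_eq ≈ 120 K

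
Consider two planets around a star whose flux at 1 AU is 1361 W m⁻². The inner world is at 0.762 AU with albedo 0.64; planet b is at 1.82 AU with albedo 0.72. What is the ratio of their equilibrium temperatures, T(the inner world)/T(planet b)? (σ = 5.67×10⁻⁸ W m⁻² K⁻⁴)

T₁/T₂ ≈ 1.646

T_eq = [S₀(1−A)/(4σd²)]^(1/4), so T ∝ (1−A)^(1/4) / √d.
T₁ = [1361×0.36/(4×5.67×10⁻⁸×0.762²)]^(1/4) = 246.97 K.
T₂ = [1361×0.28/(4×5.67×10⁻⁸×1.82²)]^(1/4) = 150.07 K.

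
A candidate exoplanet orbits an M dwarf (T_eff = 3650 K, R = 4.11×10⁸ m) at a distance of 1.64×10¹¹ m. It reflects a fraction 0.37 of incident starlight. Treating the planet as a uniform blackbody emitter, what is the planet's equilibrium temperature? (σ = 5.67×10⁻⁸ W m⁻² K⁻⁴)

T_eq ≈ 115 K

L = 4πR_⋆²σT_⋆⁴ = 4π(4.11×10⁸)² × 5.67×10⁻⁸ × (3650)⁴ = 2.14×10²⁵ W.
S = L/(4πd²) = 63.2 W m⁻².
Energy balance: absorbed = emitted ⇒ πR²·S(1−A) = 4πR²·σT_eq⁴, so T_eq⁴ = S(1−A)/(4σ).
T_eq = [63.2 × 0.63 / (4 × 5.67×10⁻⁸)]^(1/4) = (1.76×10⁸)^(1/4) = 115 K.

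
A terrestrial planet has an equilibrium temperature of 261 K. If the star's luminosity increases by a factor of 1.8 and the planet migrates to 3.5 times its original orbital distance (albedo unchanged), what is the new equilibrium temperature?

T_eq ≈ 162 K

T_eq ∝ L^(1/4) · d^(−1/2).
T′ = 261 × 1.8^(1/4) / 3.5^(1/2) = 162 K.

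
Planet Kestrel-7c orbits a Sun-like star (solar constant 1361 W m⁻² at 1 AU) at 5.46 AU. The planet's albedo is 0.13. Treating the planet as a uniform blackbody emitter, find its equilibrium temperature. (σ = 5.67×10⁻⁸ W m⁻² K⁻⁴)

Flux at 5.46 AU: S = 1361/5.46² = 45.7 W m⁻².
Energy balance: absorbed = emitted ⇒ πR²·S(1−A) = 4πR²·σT_eq⁴, so T_eq⁴ = S(1−A)/(4σ).
T_eq = [45.7 × 0.87 / (4 × 5.67×10⁻⁸)]^(1/4) = (1.75×10⁸)^(1/4) = 115 K.

T_eq ≈ 115 K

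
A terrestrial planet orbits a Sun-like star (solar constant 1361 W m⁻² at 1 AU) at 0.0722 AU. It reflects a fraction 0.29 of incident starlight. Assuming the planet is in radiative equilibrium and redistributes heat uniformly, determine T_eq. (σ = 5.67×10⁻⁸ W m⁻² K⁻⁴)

T_eq ≈ 951 K

Flux at 0.0722 AU: S = 1361/0.0722² = 2.61×10⁵ W m⁻².
Energy balance: absorbed = emitted ⇒ πR²·S(1−A) = 4πR²·σT_eq⁴, so T_eq⁴ = S(1−A)/(4σ).
T_eq = [2.61×10⁵ × 0.71 / (4 × 5.67×10⁻⁸)]^(1/4) = (8.17×10¹¹)^(1/4) = 951 K.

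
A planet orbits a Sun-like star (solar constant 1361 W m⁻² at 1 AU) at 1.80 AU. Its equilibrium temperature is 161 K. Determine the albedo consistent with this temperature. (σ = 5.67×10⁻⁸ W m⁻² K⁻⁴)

A ≈ 0.64

Flux at 1.80 AU: S = 1361/1.80² = 420 W m⁻².
From T_eq⁴ = S(1−A)/(4σ): 1−A = 4σT_eq⁴/S.
1−A = 4 × 5.67×10⁻⁸ × (161)⁴ / 420 = 0.363.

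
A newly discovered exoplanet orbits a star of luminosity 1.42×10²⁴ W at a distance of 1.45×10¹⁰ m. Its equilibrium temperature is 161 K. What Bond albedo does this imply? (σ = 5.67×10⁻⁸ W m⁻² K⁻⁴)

A ≈ 0.72

Flux: S = L/(4πd²) = 1.42×10²⁴/(4π×(1.45×10¹⁰)²) = 537 W m⁻².
From T_eq⁴ = S(1−A)/(4σ): 1−A = 4σT_eq⁴/S.
1−A = 4 × 5.67×10⁻⁸ × (161)⁴ / 537 = 0.284.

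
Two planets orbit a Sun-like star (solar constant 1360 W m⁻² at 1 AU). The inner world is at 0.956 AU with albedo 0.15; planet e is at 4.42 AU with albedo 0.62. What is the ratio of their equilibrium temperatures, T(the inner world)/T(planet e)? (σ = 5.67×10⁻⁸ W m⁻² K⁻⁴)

T_eq = [S₀(1−A)/(4σd²)]^(1/4), so T ∝ (1−A)^(1/4) / √d.
T₁ = [1360×0.85/(4×5.67×10⁻⁸×0.956²)]^(1/4) = 273.27 K.
T₂ = [1360×0.38/(4×5.67×10⁻⁸×4.42²)]^(1/4) = 103.92 K.

T₁/T₂ ≈ 2.630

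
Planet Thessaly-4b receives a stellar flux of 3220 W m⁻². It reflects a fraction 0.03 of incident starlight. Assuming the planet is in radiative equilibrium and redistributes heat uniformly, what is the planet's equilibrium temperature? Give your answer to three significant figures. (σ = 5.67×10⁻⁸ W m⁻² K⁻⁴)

Energy balance: absorbed = emitted ⇒ πR²·S(1−A) = 4πR²·σT_eq⁴, so T_eq⁴ = S(1−A)/(4σ).
T_eq = [3220 × 0.97 / (4 × 5.67×10⁻⁸)]^(1/4) = (1.38×10¹⁰)^(1/4) = 343 K.

T_eq ≈ 343 K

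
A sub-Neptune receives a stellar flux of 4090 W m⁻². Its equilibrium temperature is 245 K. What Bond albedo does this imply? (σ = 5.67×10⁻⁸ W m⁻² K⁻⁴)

From T_eq⁴ = S(1−A)/(4σ): 1−A = 4σT_eq⁴/S.
1−A = 4 × 5.67×10⁻⁸ × (245)⁴ / 4090 = 0.200.

A ≈ 0.80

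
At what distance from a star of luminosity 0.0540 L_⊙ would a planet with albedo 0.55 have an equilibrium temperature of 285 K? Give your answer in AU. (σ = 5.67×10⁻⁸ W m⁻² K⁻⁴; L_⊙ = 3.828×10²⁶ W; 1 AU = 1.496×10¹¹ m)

L = 0.0540 × 3.828×10²⁶ = 2.07×10²⁵ W.
From T_eq⁴ = L(1−A)/(16πσd²): d = √[L(1−A)/(16πσT_eq⁴)].
d = √[2.07×10²⁵ × 0.45 / (16π × 5.67×10⁻⁸ × (285)⁴)] = 2.22×10¹⁰ m = 0.149 AU.

d ≈ 0.149 AU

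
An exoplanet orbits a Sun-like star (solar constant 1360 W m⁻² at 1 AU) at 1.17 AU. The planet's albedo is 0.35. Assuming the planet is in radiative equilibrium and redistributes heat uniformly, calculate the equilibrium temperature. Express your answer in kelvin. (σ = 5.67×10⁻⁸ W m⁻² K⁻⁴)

Flux at 1.17 AU: S = 1360/1.17² = 993 W m⁻².
Energy balance: absorbed = emitted ⇒ πR²·S(1−A) = 4πR²·σT_eq⁴, so T_eq⁴ = S(1−A)/(4σ).
T_eq = [993 × 0.65 / (4 × 5.67×10⁻⁸)]^(1/4) = (2.85×10⁹)^(1/4) = 231 K.

T_eq ≈ 231 K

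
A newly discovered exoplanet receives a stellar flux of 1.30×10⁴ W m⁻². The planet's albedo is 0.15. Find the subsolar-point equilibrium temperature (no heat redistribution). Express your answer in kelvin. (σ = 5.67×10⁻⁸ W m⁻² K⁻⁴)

At the subsolar point the surface absorbs S(1−A) and emits σT⁴ per unit area — no factor of 4, since only the local patch is in balance.
T = [1.30×10⁴ × 0.85 / 5.67×10⁻⁸]^(1/4) = (1.95×10¹¹)^(1/4) = 664 K.

T_ss ≈ 664 K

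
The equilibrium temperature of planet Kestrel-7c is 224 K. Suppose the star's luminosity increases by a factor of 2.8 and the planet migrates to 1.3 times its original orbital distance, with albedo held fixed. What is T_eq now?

T_eq ≈ 254 K

T_eq ∝ L^(1/4) · d^(−1/2).
T′ = 224 × 2.8^(1/4) / 1.3^(1/2) = 254 K.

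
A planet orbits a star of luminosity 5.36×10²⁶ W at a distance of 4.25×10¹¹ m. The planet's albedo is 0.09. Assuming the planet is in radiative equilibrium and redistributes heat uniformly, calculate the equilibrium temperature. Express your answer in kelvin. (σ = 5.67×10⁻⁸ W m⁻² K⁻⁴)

T_eq ≈ 175 K

Flux: S = L/(4πd²) = 5.36×10²⁶/(4π×(4.25×10¹¹)²) = 236 W m⁻².
Energy balance: absorbed = emitted ⇒ πR²·S(1−A) = 4πR²·σT_eq⁴, so T_eq⁴ = S(1−A)/(4σ).
T_eq = [236 × 0.91 / (4 × 5.67×10⁻⁸)]^(1/4) = (9.47×10⁸)^(1/4) = 175 K.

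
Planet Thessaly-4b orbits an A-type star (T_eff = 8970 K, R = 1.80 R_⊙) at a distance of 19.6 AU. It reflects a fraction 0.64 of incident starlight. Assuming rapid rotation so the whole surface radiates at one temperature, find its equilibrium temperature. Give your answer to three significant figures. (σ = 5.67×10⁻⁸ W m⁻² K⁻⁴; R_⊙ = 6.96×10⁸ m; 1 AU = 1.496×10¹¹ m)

T_eq ≈ 102 K

R_⋆ = 1.80 × 6.96×10⁸ = 1.25×10⁹ m.
d = 19.6 AU = 2.93×10¹² m.
L = 4πR_⋆²σT_⋆⁴ = 4π(1.25×10⁹)² × 5.67×10⁻⁸ × (8970)⁴ = 7.24×10²⁷ W.
S = L/(4πd²) = 67.0 W m⁻².
Energy balance: absorbed = emitted ⇒ πR²·S(1−A) = 4πR²·σT_eq⁴, so T_eq⁴ = S(1−A)/(4σ).
T_eq = [67.0 × 0.36 / (4 × 5.67×10⁻⁸)]^(1/4) = (1.06×10⁸)^(1/4) = 102 K.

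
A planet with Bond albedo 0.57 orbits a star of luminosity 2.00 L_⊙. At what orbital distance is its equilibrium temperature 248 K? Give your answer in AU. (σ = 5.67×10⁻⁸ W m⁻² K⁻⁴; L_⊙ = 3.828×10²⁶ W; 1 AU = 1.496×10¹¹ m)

d ≈ 1.17 AU

L = 2.00 × 3.828×10²⁶ = 7.66×10²⁶ W.
From T_eq⁴ = L(1−A)/(16πσd²): d = √[L(1−A)/(16πσT_eq⁴)].
d = √[7.66×10²⁶ × 0.43 / (16π × 5.67×10⁻⁸ × (248)⁴)] = 1.75×10¹¹ m = 1.17 AU.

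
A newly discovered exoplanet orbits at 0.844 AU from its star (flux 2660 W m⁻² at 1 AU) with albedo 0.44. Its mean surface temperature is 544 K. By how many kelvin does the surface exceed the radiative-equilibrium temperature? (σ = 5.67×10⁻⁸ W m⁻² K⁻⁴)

ΔT ≈ 234.1 K

S = 2660/0.844² = 3734 W m⁻².
T_eq = [S(1−A)/(4σ)]^(1/4) = [3734×0.56/(4×5.67×10⁻⁸)]^(1/4) = 309.9 K.
ΔT = T_surf − T_eq = 544 − 309.9.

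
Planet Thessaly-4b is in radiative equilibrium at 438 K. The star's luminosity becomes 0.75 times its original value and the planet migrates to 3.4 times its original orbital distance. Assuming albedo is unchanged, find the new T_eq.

T_eq ≈ 221 K

T_eq ∝ L^(1/4) · d^(−1/2).
T′ = 438 × 0.75^(1/4) / 3.4^(1/2) = 221 K.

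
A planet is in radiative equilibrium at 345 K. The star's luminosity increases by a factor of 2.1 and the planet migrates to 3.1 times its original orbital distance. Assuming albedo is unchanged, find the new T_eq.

T_eq ∝ L^(1/4) · d^(−1/2).
T′ = 345 × 2.1^(1/4) / 3.1^(1/2) = 236 K.

T_eq ≈ 236 K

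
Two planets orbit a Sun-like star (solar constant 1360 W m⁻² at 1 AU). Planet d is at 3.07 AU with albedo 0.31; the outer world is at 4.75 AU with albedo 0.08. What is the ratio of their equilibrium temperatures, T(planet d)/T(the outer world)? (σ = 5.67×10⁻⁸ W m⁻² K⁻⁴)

T₁/T₂ ≈ 1.158

T_eq = [S₀(1−A)/(4σd²)]^(1/4), so T ∝ (1−A)^(1/4) / √d.
T₁ = [1360×0.69/(4×5.67×10⁻⁸×3.07²)]^(1/4) = 144.75 K.
T₂ = [1360×0.92/(4×5.67×10⁻⁸×4.75²)]^(1/4) = 125.05 K.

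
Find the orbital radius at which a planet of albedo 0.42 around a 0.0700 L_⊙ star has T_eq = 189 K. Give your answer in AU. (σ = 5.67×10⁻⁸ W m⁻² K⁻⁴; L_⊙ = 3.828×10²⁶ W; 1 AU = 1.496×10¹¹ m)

d ≈ 0.437 AU

L = 0.0700 × 3.828×10²⁶ = 2.68×10²⁵ W.
From T_eq⁴ = L(1−A)/(16πσd²): d = √[L(1−A)/(16πσT_eq⁴)].
d = √[2.68×10²⁵ × 0.58 / (16π × 5.67×10⁻⁸ × (189)⁴)] = 6.54×10¹⁰ m = 0.437 AU.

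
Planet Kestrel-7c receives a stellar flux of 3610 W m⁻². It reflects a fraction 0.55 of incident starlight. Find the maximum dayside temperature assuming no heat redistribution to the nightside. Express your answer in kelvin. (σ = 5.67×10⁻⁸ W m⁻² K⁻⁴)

T_ss ≈ 411 K

With no redistribution each surface element balances locally: S(1−A) = σT⁴.
T = [3610 × 0.45 / 5.67×10⁻⁸]^(1/4) = (2.87×10¹⁰)^(1/4) = 411 K.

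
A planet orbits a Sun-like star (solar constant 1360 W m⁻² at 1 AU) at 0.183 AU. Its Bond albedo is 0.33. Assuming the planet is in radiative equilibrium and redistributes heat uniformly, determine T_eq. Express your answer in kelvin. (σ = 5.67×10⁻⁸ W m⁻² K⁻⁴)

Flux at 0.183 AU: S = 1360/0.183² = 4.06×10⁴ W m⁻².
Energy balance: absorbed = emitted ⇒ πR²·S(1−A) = 4πR²·σT_eq⁴, so T_eq⁴ = S(1−A)/(4σ).
T_eq = [4.06×10⁴ × 0.67 / (4 × 5.67×10⁻⁸)]^(1/4) = (1.20×10¹¹)^(1/4) = 589 K.

T_eq ≈ 589 K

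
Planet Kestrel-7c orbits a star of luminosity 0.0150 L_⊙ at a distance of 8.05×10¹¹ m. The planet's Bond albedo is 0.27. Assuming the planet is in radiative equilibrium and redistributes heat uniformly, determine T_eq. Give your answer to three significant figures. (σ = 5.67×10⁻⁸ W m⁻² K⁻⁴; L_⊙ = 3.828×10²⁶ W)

L = 0.0150 × 3.828×10²⁶ = 5.74×10²⁴ W.
Flux: S = L/(4πd²) = 5.74×10²⁴/(4π×(8.05×10¹¹)²) = 0.705 W m⁻².
Energy balance: absorbed = emitted ⇒ πR²·S(1−A) = 4πR²·σT_eq⁴, so T_eq⁴ = S(1−A)/(4σ).
T_eq = [0.705 × 0.73 / (4 × 5.67×10⁻⁸)]^(1/4) = (2.27×10⁶)^(1/4) = 38.8 K.

T_eq ≈ 38.8 K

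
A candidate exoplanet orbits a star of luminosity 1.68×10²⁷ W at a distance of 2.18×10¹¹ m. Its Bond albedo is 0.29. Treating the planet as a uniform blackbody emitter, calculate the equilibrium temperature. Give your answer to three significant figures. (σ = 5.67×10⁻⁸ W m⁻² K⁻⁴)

Flux: S = L/(4πd²) = 1.68×10²⁷/(4π×(2.18×10¹¹)²) = 2810 W m⁻².
Energy balance: absorbed = emitted ⇒ πR²·S(1−A) = 4πR²·σT_eq⁴, so T_eq⁴ = S(1−A)/(4σ).
T_eq = [2810 × 0.71 / (4 × 5.67×10⁻⁸)]^(1/4) = (8.81×10⁹)^(1/4) = 306 K.

T_eq ≈ 306 K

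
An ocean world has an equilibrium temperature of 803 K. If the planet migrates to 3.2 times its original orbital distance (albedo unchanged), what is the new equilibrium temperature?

T_eq ∝ L^(1/4) · d^(−1/2).
T′ = 803 / 3.2^(1/2) = 449 K.

T_eq ≈ 449 K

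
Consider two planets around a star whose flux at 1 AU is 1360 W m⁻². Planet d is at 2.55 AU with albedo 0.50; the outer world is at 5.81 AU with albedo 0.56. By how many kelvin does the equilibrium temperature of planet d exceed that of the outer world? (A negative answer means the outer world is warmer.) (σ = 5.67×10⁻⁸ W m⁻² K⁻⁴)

T_eq = [S₀(1−A)/(4σd²)]^(1/4), so T ∝ (1−A)^(1/4) / √d.
T₁ = [1360×0.50/(4×5.67×10⁻⁸×2.55²)]^(1/4) = 146.54 K.
T₂ = [1360×0.44/(4×5.67×10⁻⁸×5.81²)]^(1/4) = 94.03 K.

ΔT ≈ 52.5 K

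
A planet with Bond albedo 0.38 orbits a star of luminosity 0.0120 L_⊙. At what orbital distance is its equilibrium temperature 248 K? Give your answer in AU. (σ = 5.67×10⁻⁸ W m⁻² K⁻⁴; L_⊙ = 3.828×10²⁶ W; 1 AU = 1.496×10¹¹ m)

L = 0.0120 × 3.828×10²⁶ = 4.59×10²⁴ W.
From T_eq⁴ = L(1−A)/(16πσd²): d = √[L(1−A)/(16πσT_eq⁴)].
d = √[4.59×10²⁴ × 0.62 / (16π × 5.67×10⁻⁸ × (248)⁴)] = 1.63×10¹⁰ m = 0.109 AU.

d ≈ 0.109 AU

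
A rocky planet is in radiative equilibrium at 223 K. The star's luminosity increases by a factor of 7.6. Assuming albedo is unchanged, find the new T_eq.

T_eq ∝ L^(1/4) · d^(−1/2).
T′ = 223 × 7.6^(1/4) = 370 K.

T_eq ≈ 370 K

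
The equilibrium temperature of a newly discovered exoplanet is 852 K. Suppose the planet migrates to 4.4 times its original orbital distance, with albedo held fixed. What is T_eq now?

T_eq ∝ L^(1/4) · d^(−1/2).
T′ = 852 / 4.4^(1/2) = 406 K.

T_eq ≈ 406 K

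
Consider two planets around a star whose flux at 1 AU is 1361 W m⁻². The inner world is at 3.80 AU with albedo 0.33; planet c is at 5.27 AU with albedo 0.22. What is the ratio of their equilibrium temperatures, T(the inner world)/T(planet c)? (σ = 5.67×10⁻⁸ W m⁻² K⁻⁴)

T_eq = [S₀(1−A)/(4σd²)]^(1/4), so T ∝ (1−A)^(1/4) / √d.
T₁ = [1361×0.67/(4×5.67×10⁻⁸×3.80²)]^(1/4) = 129.18 K.
T₂ = [1361×0.78/(4×5.67×10⁻⁸×5.27²)]^(1/4) = 113.94 K.

T₁/T₂ ≈ 1.134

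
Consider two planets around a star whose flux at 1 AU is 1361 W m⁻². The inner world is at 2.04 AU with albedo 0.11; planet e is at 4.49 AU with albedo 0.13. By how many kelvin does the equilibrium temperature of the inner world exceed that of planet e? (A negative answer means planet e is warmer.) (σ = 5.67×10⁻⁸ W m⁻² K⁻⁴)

ΔT ≈ 62.4 K

T_eq = [S₀(1−A)/(4σd²)]^(1/4), so T ∝ (1−A)^(1/4) / √d.
T₁ = [1361×0.89/(4×5.67×10⁻⁸×2.04²)]^(1/4) = 189.27 K.
T₂ = [1361×0.87/(4×5.67×10⁻⁸×4.49²)]^(1/4) = 126.86 K.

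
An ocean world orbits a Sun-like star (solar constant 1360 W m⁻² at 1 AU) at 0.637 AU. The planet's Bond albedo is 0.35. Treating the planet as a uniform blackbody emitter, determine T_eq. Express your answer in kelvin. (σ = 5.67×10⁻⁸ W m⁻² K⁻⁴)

T_eq ≈ 313 K

Flux at 0.637 AU: S = 1360/0.637² = 3350 W m⁻².
Energy balance: absorbed = emitted ⇒ πR²·S(1−A) = 4πR²·σT_eq⁴, so T_eq⁴ = S(1−A)/(4σ).
T_eq = [3350 × 0.65 / (4 × 5.67×10⁻⁸)]^(1/4) = (9.61×10⁹)^(1/4) = 313 K.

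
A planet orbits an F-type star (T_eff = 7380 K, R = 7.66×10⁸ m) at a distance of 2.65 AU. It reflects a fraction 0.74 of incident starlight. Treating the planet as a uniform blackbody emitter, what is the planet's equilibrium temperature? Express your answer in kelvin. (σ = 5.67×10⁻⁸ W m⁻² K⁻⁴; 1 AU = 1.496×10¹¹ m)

d = 2.65 AU = 3.96×10¹¹ m.
L = 4πR_⋆²σT_⋆⁴ = 4π(7.66×10⁸)² × 5.67×10⁻⁸ × (7380)⁴ = 1.24×10²⁷ W.
S = L/(4πd²) = 628 W m⁻².
Energy balance: absorbed = emitted ⇒ πR²·S(1−A) = 4πR²·σT_eq⁴, so T_eq⁴ = S(1−A)/(4σ).
T_eq = [628 × 0.26 / (4 × 5.67×10⁻⁸)]^(1/4) = (7.20×10⁸)^(1/4) = 164 K.

T_eq ≈ 164 K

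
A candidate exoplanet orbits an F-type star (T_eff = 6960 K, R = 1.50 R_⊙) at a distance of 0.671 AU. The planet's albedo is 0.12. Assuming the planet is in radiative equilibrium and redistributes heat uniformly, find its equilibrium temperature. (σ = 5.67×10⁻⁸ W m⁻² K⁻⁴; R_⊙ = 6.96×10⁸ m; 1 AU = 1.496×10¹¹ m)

T_eq ≈ 486 K

R_⋆ = 1.50 × 6.96×10⁸ = 1.04×10⁹ m.
d = 0.671 AU = 1.00×10¹¹ m.
L = 4πR_⋆²σT_⋆⁴ = 4π(1.04×10⁹)² × 5.67×10⁻⁸ × (6960)⁴ = 1.82×10²⁷ W.
S = L/(4πd²) = 1.44×10⁴ W m⁻².
Energy balance: absorbed = emitted ⇒ πR²·S(1−A) = 4πR²·σT_eq⁴, so T_eq⁴ = S(1−A)/(4σ).
T_eq = [1.44×10⁴ × 0.88 / (4 × 5.67×10⁻⁸)]^(1/4) = (5.58×10¹⁰)^(1/4) = 486 K.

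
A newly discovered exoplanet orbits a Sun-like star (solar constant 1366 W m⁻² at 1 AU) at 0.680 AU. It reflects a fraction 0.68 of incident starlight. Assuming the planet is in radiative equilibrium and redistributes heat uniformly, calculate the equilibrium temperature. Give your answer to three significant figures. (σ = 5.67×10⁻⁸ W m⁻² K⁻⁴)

T_eq ≈ 254 K

Flux at 0.680 AU: S = 1366/0.680² = 2950 W m⁻².
Energy balance: absorbed = emitted ⇒ πR²·S(1−A) = 4πR²·σT_eq⁴, so T_eq⁴ = S(1−A)/(4σ).
T_eq = [2950 × 0.32 / (4 × 5.67×10⁻⁸)]^(1/4) = (4.17×10⁹)^(1/4) = 254 K.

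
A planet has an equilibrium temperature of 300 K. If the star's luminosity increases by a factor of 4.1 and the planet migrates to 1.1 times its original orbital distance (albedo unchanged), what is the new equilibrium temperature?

T_eq ≈ 407 K

T_eq ∝ L^(1/4) · d^(−1/2).
T′ = 300 × 4.1^(1/4) / 1.1^(1/2) = 407 K.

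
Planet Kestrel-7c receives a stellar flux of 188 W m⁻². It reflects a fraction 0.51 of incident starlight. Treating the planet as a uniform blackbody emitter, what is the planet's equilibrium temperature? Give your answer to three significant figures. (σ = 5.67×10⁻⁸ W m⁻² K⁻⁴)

T_eq ≈ 142 K

Energy balance: absorbed = emitted ⇒ πR²·S(1−A) = 4πR²·σT_eq⁴, so T_eq⁴ = S(1−A)/(4σ).
T_eq = [188 × 0.49 / (4 × 5.67×10⁻⁸)]^(1/4) = (4.06×10⁸)^(1/4) = 142 K.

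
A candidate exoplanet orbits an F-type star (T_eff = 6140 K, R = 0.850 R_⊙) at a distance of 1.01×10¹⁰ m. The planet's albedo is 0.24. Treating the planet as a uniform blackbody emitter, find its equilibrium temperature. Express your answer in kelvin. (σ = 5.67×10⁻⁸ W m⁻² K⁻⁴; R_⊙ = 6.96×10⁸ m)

R_⋆ = 0.850 × 6.96×10⁸ = 5.92×10⁸ m.
L = 4πR_⋆²σT_⋆⁴ = 4π(5.92×10⁸)² × 5.67×10⁻⁸ × (6140)⁴ = 3.54×10²⁶ W.
S = L/(4πd²) = 2.76×10⁵ W m⁻².
Energy balance: absorbed = emitted ⇒ πR²·S(1−A) = 4πR²·σT_eq⁴, so T_eq⁴ = S(1−A)/(4σ).
T_eq = [2.76×10⁵ × 0.76 / (4 × 5.67×10⁻⁸)]^(1/4) = (9.26×10¹¹)^(1/4) = 981 K.

T_eq ≈ 981 K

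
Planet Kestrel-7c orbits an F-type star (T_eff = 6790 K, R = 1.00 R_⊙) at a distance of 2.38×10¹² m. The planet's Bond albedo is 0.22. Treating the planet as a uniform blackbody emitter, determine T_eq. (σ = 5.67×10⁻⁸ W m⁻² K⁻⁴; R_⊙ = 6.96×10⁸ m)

T_eq ≈ 77.2 K

R_⋆ = 1.00 × 6.96×10⁸ = 6.96×10⁸ m.
L = 4πR_⋆²σT_⋆⁴ = 4π(6.96×10⁸)² × 5.67×10⁻⁸ × (6790)⁴ = 7.34×10²⁶ W.
S = L/(4πd²) = 10.3 W m⁻².
Energy balance: absorbed = emitted ⇒ πR²·S(1−A) = 4πR²·σT_eq⁴, so T_eq⁴ = S(1−A)/(4σ).
T_eq = [10.3 × 0.78 / (4 × 5.67×10⁻⁸)]^(1/4) = (3.54×10⁷)^(1/4) = 77.2 K.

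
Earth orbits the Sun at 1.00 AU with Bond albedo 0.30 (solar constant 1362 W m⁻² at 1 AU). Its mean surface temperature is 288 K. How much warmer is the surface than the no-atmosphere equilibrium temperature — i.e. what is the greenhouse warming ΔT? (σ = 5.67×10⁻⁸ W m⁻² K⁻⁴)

ΔT ≈ 33.4 K

S = 1362/1.00² = 1362 W m⁻².
T_eq = [S(1−A)/(4σ)]^(1/4) = [1362×0.70/(4×5.67×10⁻⁸)]^(1/4) = 254.6 K.
ΔT = T_surf − T_eq = 288 − 254.6.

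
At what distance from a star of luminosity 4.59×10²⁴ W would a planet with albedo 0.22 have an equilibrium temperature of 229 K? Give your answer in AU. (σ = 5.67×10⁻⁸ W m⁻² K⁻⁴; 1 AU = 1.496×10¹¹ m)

From T_eq⁴ = L(1−A)/(16πσd²): d = √[L(1−A)/(16πσT_eq⁴)].
d = √[4.59×10²⁴ × 0.78 / (16π × 5.67×10⁻⁸ × (229)⁴)] = 2.14×10¹⁰ m = 0.143 AU.

d ≈ 0.143 AU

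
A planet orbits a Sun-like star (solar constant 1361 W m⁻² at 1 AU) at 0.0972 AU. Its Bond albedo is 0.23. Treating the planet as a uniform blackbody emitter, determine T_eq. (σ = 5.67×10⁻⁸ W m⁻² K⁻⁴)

T_eq ≈ 836 K

Flux at 0.0972 AU: S = 1361/0.0972² = 1.44×10⁵ W m⁻².
Energy balance: absorbed = emitted ⇒ πR²·S(1−A) = 4πR²·σT_eq⁴, so T_eq⁴ = S(1−A)/(4σ).
T_eq = [1.44×10⁵ × 0.77 / (4 × 5.67×10⁻⁸)]^(1/4) = (4.89×10¹¹)^(1/4) = 836 K.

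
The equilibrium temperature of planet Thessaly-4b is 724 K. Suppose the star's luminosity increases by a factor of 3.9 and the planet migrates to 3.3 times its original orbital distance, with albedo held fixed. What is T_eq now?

T_eq ∝ L^(1/4) · d^(−1/2).
T′ = 724 × 3.9^(1/4) / 3.3^(1/2) = 560 K.

T_eq ≈ 560 K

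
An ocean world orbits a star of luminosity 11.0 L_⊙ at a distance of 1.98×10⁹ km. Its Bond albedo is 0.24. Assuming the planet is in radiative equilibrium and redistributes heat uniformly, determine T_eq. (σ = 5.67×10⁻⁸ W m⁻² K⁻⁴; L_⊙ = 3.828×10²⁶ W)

T_eq ≈ 130 K

d = 1.98×10⁹ km = 1.98×10¹² m.
L = 11.0 × 3.828×10²⁶ = 4.21×10²⁷ W.
Flux: S = L/(4πd²) = 4.21×10²⁷/(4π×(1.98×10¹²)²) = 85.5 W m⁻².
Energy balance: absorbed = emitted ⇒ πR²·S(1−A) = 4πR²·σT_eq⁴, so T_eq⁴ = S(1−A)/(4σ).
T_eq = [85.5 × 0.76 / (4 × 5.67×10⁻⁸)]^(1/4) = (2.86×10⁸)^(1/4) = 130 K.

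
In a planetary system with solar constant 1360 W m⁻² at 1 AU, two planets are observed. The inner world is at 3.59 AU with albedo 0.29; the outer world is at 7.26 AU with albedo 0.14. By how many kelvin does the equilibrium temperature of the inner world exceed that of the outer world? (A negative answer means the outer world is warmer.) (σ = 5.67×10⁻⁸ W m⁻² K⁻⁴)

ΔT ≈ 35.4 K

T_eq = [S₀(1−A)/(4σd²)]^(1/4), so T ∝ (1−A)^(1/4) / √d.
T₁ = [1360×0.71/(4×5.67×10⁻⁸×3.59²)]^(1/4) = 134.82 K.
T₂ = [1360×0.86/(4×5.67×10⁻⁸×7.26²)]^(1/4) = 99.46 K.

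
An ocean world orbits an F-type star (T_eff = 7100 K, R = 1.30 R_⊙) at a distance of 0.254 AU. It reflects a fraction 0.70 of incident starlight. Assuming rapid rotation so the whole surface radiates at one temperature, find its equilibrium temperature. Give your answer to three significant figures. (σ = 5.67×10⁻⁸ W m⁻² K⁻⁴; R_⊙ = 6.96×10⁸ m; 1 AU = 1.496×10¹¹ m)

R_⋆ = 1.30 × 6.96×10⁸ = 9.05×10⁸ m.
d = 0.254 AU = 3.80×10¹⁰ m.
L = 4πR_⋆²σT_⋆⁴ = 4π(9.05×10⁸)² × 5.67×10⁻⁸ × (7100)⁴ = 1.48×10²⁷ W.
S = L/(4πd²) = 8.17×10⁴ W m⁻².
Energy balance: absorbed = emitted ⇒ πR²·S(1−A) = 4πR²·σT_eq⁴, so T_eq⁴ = S(1−A)/(4σ).
T_eq = [8.17×10⁴ × 0.30 / (4 × 5.67×10⁻⁸)]^(1/4) = (1.08×10¹¹)^(1/4) = 573 K.

T_eq ≈ 573 K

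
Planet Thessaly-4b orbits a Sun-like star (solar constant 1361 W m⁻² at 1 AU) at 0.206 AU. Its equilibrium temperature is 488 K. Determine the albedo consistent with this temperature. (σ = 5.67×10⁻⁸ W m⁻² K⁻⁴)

Flux at 0.206 AU: S = 1361/0.206² = 3.21×10⁴ W m⁻².
From T_eq⁴ = S(1−A)/(4σ): 1−A = 4σT_eq⁴/S.
1−A = 4 × 5.67×10⁻⁸ × (488)⁴ / 3.21×10⁴ = 0.401.

A ≈ 0.60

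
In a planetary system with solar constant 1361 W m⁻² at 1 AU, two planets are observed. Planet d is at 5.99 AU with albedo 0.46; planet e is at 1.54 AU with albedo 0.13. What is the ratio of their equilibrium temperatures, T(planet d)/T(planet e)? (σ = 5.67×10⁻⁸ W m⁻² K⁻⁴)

T_eq = [S₀(1−A)/(4σd²)]^(1/4), so T ∝ (1−A)^(1/4) / √d.
T₁ = [1361×0.54/(4×5.67×10⁻⁸×5.99²)]^(1/4) = 97.49 K.
T₂ = [1361×0.87/(4×5.67×10⁻⁸×1.54²)]^(1/4) = 216.61 K.

T₁/T₂ ≈ 0.450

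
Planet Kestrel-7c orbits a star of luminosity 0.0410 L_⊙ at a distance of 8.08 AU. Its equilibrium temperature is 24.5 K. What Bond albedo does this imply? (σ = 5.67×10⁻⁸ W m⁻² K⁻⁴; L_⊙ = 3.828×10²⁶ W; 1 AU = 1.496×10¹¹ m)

A ≈ 0.90

d = 8.08 AU = 1.21×10¹² m.
L = 0.0410 × 3.828×10²⁶ = 1.57×10²⁵ W.
Flux: S = L/(4πd²) = 1.57×10²⁵/(4π×(1.21×10¹²)²) = 0.855 W m⁻².
From T_eq⁴ = S(1−A)/(4σ): 1−A = 4σT_eq⁴/S.
1−A = 4 × 5.67×10⁻⁸ × (24.5)⁴ / 0.855 = 0.096.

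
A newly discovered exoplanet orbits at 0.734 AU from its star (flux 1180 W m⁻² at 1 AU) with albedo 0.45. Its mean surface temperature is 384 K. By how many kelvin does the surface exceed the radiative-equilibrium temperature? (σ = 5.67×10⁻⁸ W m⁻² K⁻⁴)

ΔT ≈ 114.0 K

S = 1180/0.734² = 2190 W m⁻².
T_eq = [S(1−A)/(4σ)]^(1/4) = [2190×0.55/(4×5.67×10⁻⁸)]^(1/4) = 270.0 K.
ΔT = T_surf − T_eq = 384 − 270.0.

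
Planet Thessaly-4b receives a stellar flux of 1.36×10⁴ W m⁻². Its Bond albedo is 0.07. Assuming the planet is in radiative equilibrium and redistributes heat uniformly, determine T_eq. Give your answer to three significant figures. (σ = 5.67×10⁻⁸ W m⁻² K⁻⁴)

Energy balance: absorbed = emitted ⇒ πR²·S(1−A) = 4πR²·σT_eq⁴, so T_eq⁴ = S(1−A)/(4σ).
T_eq = [1.36×10⁴ × 0.93 / (4 × 5.67×10⁻⁸)]^(1/4) = (5.58×10¹⁰)^(1/4) = 486 K.

T_eq ≈ 486 K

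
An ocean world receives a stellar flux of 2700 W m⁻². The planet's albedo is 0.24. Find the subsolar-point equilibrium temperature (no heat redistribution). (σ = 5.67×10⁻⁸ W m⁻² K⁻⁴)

T_ss ≈ 436 K

At the subsolar point the surface absorbs S(1−A) and emits σT⁴ per unit area — no factor of 4, since only the local patch is in balance.
T = [2700 × 0.76 / 5.67×10⁻⁸]^(1/4) = (3.62×10¹⁰)^(1/4) = 436 K.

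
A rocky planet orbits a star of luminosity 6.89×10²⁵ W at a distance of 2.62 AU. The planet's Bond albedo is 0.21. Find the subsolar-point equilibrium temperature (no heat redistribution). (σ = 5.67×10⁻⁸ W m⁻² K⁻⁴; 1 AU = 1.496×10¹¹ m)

d = 2.62 AU = 3.92×10¹¹ m.
Flux: S = L/(4πd²) = 6.89×10²⁵/(4π×(3.92×10¹¹)²) = 35.7 W m⁻².
At the subsolar point the surface absorbs S(1−A) and emits σT⁴ per unit area — no factor of 4, since only the local patch is in balance.
T = [35.7 × 0.79 / 5.67×10⁻⁸]^(1/4) = (4.97×10⁸)^(1/4) = 149 K.

T_ss ≈ 149 K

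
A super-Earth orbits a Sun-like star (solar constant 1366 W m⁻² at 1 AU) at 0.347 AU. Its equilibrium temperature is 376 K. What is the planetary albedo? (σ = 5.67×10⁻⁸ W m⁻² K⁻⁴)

Flux at 0.347 AU: S = 1366/0.347² = 1.13×10⁴ W m⁻².
From T_eq⁴ = S(1−A)/(4σ): 1−A = 4σT_eq⁴/S.
1−A = 4 × 5.67×10⁻⁸ × (376)⁴ / 1.13×10⁴ = 0.400.

A ≈ 0.60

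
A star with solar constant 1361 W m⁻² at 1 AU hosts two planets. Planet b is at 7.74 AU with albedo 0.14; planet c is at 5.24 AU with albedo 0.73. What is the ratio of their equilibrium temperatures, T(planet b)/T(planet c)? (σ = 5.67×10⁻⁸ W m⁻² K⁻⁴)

T_eq = [S₀(1−A)/(4σd²)]^(1/4), so T ∝ (1−A)^(1/4) / √d.
T₁ = [1361×0.86/(4×5.67×10⁻⁸×7.74²)]^(1/4) = 96.34 K.
T₂ = [1361×0.27/(4×5.67×10⁻⁸×5.24²)]^(1/4) = 87.65 K.

T₁/T₂ ≈ 1.099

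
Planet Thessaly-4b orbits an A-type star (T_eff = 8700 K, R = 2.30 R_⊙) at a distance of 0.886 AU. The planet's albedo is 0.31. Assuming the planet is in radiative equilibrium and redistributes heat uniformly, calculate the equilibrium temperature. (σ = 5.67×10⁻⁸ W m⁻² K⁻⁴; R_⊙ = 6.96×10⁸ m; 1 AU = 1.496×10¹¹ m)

R_⋆ = 2.30 × 6.96×10⁸ = 1.60×10⁹ m.
d = 0.886 AU = 1.33×10¹¹ m.
L = 4πR_⋆²σT_⋆⁴ = 4π(1.60×10⁹)² × 5.67×10⁻⁸ × (8700)⁴ = 1.05×10²⁸ W.
S = L/(4πd²) = 4.74×10⁴ W m⁻².
Energy balance: absorbed = emitted ⇒ πR²·S(1−A) = 4πR²·σT_eq⁴, so T_eq⁴ = S(1−A)/(4σ).
T_eq = [4.74×10⁴ × 0.69 / (4 × 5.67×10⁻⁸)]^(1/4) = (1.44×10¹¹)^(1/4) = 616 K.

T_eq ≈ 616 K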